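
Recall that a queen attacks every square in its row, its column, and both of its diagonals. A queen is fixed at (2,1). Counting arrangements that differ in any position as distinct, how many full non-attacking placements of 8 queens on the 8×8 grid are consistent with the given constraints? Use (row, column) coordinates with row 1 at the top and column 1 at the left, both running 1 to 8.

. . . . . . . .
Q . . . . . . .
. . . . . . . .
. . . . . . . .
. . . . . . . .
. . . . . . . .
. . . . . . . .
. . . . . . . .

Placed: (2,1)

Branch on row 1: col 3 → 1; col 4 → 2; col 5 → 3; col 6 → 1; col 7 → 1; col 8 → 0.
Sum: 1 + 2 + 3 + 1 + 1 + 0 = 8.

8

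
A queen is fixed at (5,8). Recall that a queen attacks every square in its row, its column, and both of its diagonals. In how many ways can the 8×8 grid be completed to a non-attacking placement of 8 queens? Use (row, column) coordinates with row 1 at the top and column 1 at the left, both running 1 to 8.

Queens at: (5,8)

Branch on row 1: col 1 → 1; col 2 → 1; col 3 → 4; col 5 → 5; col 6 → 4; col 7 → 3.
Sum: 1 + 1 + 4 + 5 + 4 + 3 = 18.

18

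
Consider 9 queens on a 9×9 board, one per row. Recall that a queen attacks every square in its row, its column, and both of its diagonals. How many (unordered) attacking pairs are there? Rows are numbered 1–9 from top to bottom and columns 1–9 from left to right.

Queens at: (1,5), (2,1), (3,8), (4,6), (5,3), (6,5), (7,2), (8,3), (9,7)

Same column: (1,5)–(6,5) (column 5); (5,3)–(8,3) (column 3).
Same diagonal: (2,1)–(6,5) (|2−6| = |1−5| = 4); (3,8)–(6,5) (|3−6| = |8−5| = 3); (3,8)–(8,3) (|3−8| = |8−3| = 5); (5,3)–(9,7) (|5−9| = |3−7| = 4); (6,5)–(8,3) (|6−8| = |5−3| = 2); (7,2)–(8,3) (|7−8| = |2−3| = 1).
Total attacking pairs: 8.

8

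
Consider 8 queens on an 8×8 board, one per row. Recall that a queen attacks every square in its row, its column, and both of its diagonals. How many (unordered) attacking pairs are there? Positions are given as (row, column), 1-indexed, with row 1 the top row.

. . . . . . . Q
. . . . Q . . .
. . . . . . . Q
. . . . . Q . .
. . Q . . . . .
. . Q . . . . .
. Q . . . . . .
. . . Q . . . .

Same column: (1,8)–(3,8) (column 8); (5,3)–(6,3) (column 3).
Same diagonal: (1,8)–(6,3) (|1−6| = |8−3| = 5); (1,8)–(7,2) (|1−7| = |8−2| = 6); (6,3)–(7,2) (|6−7| = |3−2| = 1).
Total attacking pairs: 5.

5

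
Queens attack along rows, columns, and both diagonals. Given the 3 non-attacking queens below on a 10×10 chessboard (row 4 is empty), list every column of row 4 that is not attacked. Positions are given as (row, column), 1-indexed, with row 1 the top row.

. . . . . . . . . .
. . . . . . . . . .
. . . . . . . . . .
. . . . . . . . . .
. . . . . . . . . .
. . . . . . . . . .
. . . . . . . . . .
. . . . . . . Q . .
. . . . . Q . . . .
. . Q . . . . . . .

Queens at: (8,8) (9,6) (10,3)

columns 2, 5, 7, 10

(8,8) attacks row 4 at column 8 and diagonals 4.
(9,6) attacks row 4 at column 6 and diagonals 1.
(10,3) attacks row 4 at column 3 and diagonals 9.
Attacked columns: {1, 3, 4, 6, 8, 9}. Safe: {2, 5, 7, 10}.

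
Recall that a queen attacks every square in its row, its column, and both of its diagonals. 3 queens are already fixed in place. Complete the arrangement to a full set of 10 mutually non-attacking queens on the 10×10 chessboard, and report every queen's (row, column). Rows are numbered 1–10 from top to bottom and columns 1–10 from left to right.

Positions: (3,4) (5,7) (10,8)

(1,1) (2,6) (3,4) (4,10) (5,7) (6,9) (7,3) (8,5) (9,2) (10,8)

Row 1: attacked by (3,4)→{2,4,6}; (5,7)→{3,7}; (10,8)→{8}. Safe: 1, 5, 9, 10. Place at column 1.
Row 2: attacked by (1,1)→{1,2}; (3,4)→{3,4,5}; (5,7)→{4,7,10}; (10,8)→{8}. Safe: 6, 9. Place at column 6.
Row 4: attacked by (1,1)→{1,4}; (2,6)→{4,6,8}; (3,4)→{3,4,5}; (5,7)→{6,7,8}; (10,8)→{2,8}. Safe: 9, 10. Place at column 10.
Row 6: attacked by (1,1)→{1,6}; (2,6)→{2,6,10}; (3,4)→{1,4,7}; (4,10)→{8,10}; (5,7)→{6,7,8}; (10,8)→{4,8}. Safe: 3, 5, 9. Place at column 9.
Row 7: attacked by (1,1)→{1,7}; (2,6)→{1,6}; (3,4)→{4,8}; (4,10)→{7,10}; (5,7)→{5,7,9}; (6,9)→{8,9,10}; (10,8)→{5,8}. Safe: 2, 3. Place at column 3.
Row 8: attacked by (1,1)→{1,8}; (2,6)→{6}; (3,4)→{4,9}; (4,10)→{6,10}; (5,7)→{4,7,10}; (6,9)→{7,9}; (7,3)→{2,3,4}; (10,8)→{6,8,10}. Safe: 5. Place at column 5.
Row 9: attacked by (1,1)→{1,9}; (2,6)→{6}; (3,4)→{4,10}; (4,10)→{5,10}; (5,7)→{3,7}; (6,9)→{6,9}; (7,3)→{1,3,5}; (8,5)→{4,5,6}; (10,8)→{7,8,9}. Safe: 2. Place at column 2.
Columns [1, 6, 4, 10, 7, 9, 3, 5, 2, 8], r−c [0, -4, -1, -6, -2, -3, 4, 3, 7, 2], r+c [2, 8, 7, 14, 12, 15, 10, 13, 11, 18] are all distinct, so no two queens attack.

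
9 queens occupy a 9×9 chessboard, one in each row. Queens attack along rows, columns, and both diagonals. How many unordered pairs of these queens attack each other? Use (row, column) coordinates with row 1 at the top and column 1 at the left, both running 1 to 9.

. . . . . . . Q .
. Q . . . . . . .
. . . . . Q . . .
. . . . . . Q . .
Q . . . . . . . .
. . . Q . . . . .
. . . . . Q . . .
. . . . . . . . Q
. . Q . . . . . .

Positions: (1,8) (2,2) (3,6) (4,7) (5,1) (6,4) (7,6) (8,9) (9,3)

3

Same column: (3,6)–(7,6) (column 6).
Same diagonal: (1,8)–(3,6) (|1−3| = |8−6| = 2); (3,6)–(4,7) (|3−4| = |6−7| = 1).
Total attacking pairs: 3.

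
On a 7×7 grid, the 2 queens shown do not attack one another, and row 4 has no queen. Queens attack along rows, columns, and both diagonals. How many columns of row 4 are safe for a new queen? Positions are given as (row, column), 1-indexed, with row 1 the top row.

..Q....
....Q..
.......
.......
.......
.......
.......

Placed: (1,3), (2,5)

3

(1,3) attacks row 4 at column 3 and diagonals 6.
(2,5) attacks row 4 at column 5 and diagonals 3, 7.
Attacked columns: {3, 5, 6, 7}. Safe: {1, 2, 4}.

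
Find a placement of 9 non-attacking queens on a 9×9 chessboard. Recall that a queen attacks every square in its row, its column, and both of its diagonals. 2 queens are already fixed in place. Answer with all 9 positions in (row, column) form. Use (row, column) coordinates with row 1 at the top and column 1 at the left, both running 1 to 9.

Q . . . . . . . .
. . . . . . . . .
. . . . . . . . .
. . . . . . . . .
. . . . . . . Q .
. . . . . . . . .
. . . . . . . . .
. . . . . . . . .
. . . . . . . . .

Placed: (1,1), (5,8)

(1,1) (2,4) (3,7) (4,3) (5,8) (6,2) (7,5) (8,9) (9,6)

Row 2: attacked by (1,1)→{1,2}; (5,8)→{5,8}. Safe: 3, 4, 6, 7, 9. Place at column 4.
Row 3: attacked by (1,1)→{1,3}; (2,4)→{3,4,5}; (5,8)→{6,8}. Safe: 2, 7, 9. Place at column 7.
Row 4: attacked by (1,1)→{1,4}; (2,4)→{2,4,6}; (3,7)→{6,7,8}; (5,8)→{7,8,9}. Safe: 3, 5. Place at column 3.
Row 6: attacked by (1,1)→{1,6}; (2,4)→{4,8}; (3,7)→{4,7}; (4,3)→{1,3,5}; (5,8)→{7,8,9}. Safe: 2. Place at column 2.
Row 7: attacked by (1,1)→{1,7}; (2,4)→{4,9}; (3,7)→{3,7}; (4,3)→{3,6}; (5,8)→{6,8}; (6,2)→{1,2,3}. Safe: 5. Place at column 5.
Row 8: attacked by (1,1)→{1,8}; (2,4)→{4}; (3,7)→{2,7}; (4,3)→{3,7}; (5,8)→{5,8}; (6,2)→{2,4}; (7,5)→{4,5,6}. Safe: 9. Place at column 9.
Row 9: attacked by (1,1)→{1,9}; (2,4)→{4}; (3,7)→{1,7}; (4,3)→{3,8}; (5,8)→{4,8}; (6,2)→{2,5}; (7,5)→{3,5,7}; (8,9)→{8,9}. Safe: 6. Place at column 6.
Columns [1, 4, 7, 3, 8, 2, 5, 9, 6], r−c [0, -2, -4, 1, -3, 4, 2, -1, 3], r+c [2, 6, 10, 7, 13, 8, 12, 17, 15] are all distinct, so no two queens attack.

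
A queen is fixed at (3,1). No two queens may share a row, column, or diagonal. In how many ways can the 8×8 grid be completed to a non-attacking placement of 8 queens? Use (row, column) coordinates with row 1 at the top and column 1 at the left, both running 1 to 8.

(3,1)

16

Branch on row 1: col 2 → 1; col 4 → 4; col 5 → 4; col 6 → 4; col 7 → 1; col 8 → 2.
Sum: 1 + 4 + 4 + 4 + 1 + 2 = 16.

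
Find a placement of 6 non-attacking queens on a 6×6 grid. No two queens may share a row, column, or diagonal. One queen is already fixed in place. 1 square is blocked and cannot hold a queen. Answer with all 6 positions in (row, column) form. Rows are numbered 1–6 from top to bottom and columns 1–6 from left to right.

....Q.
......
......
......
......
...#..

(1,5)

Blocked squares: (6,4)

Row 2: attacked by (1,5)→{4,5,6}. Safe: 1, 2, 3. Place at column 3.
Row 3: attacked by (1,5)→{3,5}; (2,3)→{2,3,4}. Safe: 1, 6. Place at column 1.
Row 4: attacked by (1,5)→{2,5}; (2,3)→{1,3,5}; (3,1)→{1,2}. Safe: 4, 6. Place at column 6.
Row 5: attacked by (1,5)→{1,5}; (2,3)→{3,6}; (3,1)→{1,3}; (4,6)→{5,6}. Safe: 2, 4. Place at column 4.
Row 6: attacked by (1,5)→{5}; (2,3)→{3}; (3,1)→{1,4}; (4,6)→{4,6}; (5,4)→{3,4,5}. Blocked: 4. Safe: 2. Place at column 2.
Columns [5, 3, 1, 6, 4, 2], r−c [-4, -1, 2, -2, 1, 4], r+c [6, 5, 4, 10, 9, 8] are all distinct, so no two queens attack.

(1,5) (2,3) (3,1) (4,6) (5,4) (6,2)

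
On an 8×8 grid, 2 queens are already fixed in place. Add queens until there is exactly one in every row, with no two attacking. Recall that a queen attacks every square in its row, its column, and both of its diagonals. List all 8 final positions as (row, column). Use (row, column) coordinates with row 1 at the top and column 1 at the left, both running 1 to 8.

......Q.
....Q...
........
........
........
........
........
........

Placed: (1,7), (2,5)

(1,7) (2,5) (3,3) (4,1) (5,6) (6,8) (7,2) (8,4)

Row 3: attacked by (1,7)→{5,7}; (2,5)→{4,5,6}. Safe: 1, 2, 3, 8. Place at column 3.
Row 4: attacked by (1,7)→{4,7}; (2,5)→{3,5,7}; (3,3)→{2,3,4}. Safe: 1, 6, 8. Place at column 1.
Row 5: attacked by (1,7)→{3,7}; (2,5)→{2,5,8}; (3,3)→{1,3,5}; (4,1)→{1,2}. Safe: 4, 6. Place at column 6.
Row 6: attacked by (1,7)→{2,7}; (2,5)→{1,5}; (3,3)→{3,6}; (4,1)→{1,3}; (5,6)→{5,6,7}. Safe: 4, 8. Place at column 8.
Row 7: attacked by (1,7)→{1,7}; (2,5)→{5}; (3,3)→{3,7}; (4,1)→{1,4}; (5,6)→{4,6,8}; (6,8)→{7,8}. Safe: 2. Place at column 2.
Row 8: attacked by (1,7)→{7}; (2,5)→{5}; (3,3)→{3,8}; (4,1)→{1,5}; (5,6)→{3,6}; (6,8)→{6,8}; (7,2)→{1,2,3}. Safe: 4. Place at column 4.
Columns [7, 5, 3, 1, 6, 8, 2, 4], r−c [-6, -3, 0, 3, -1, -2, 5, 4], r+c [8, 7, 6, 5, 11, 14, 9, 12] are all distinct, so no two queens attack.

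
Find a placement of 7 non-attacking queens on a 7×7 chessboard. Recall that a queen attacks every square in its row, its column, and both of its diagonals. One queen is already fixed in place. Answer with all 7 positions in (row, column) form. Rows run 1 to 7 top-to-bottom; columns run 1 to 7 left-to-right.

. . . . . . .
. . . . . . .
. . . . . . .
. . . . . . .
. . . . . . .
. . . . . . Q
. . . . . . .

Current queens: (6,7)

Row 1: attacked by (6,7)→{2,7}. Safe: 1, 3, 4, 5, 6. Place at column 1.
Row 2: attacked by (1,1)→{1,2}; (6,7)→{3,7}. Safe: 4, 5, 6. Place at column 5.
Row 3: attacked by (1,1)→{1,3}; (2,5)→{4,5,6}; (6,7)→{4,7}. Safe: 2. Place at column 2.
Row 4: attacked by (1,1)→{1,4}; (2,5)→{3,5,7}; (3,2)→{1,2,3}; (6,7)→{5,7}. Safe: 6. Place at column 6.
Row 5: attacked by (1,1)→{1,5}; (2,5)→{2,5}; (3,2)→{2,4}; (4,6)→{5,6,7}; (6,7)→{6,7}. Safe: 3. Place at column 3.
Row 7: attacked by (1,1)→{1,7}; (2,5)→{5}; (3,2)→{2,6}; (4,6)→{3,6}; (5,3)→{1,3,5}; (6,7)→{6,7}. Safe: 4. Place at column 4.
Columns [1, 5, 2, 6, 3, 7, 4], r−c [0, -3, 1, -2, 2, -1, 3], r+c [2, 7, 5, 10, 8, 13, 11] are all distinct, so no two queens attack.

(1,1) (2,5) (3,2) (4,6) (5,3) (6,7) (7,4)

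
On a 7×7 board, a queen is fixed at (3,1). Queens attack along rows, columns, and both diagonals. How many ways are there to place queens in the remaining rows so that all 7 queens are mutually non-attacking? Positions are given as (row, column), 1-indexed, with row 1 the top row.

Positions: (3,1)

6

Branch on row 1: col 2 → 2; col 4 → 1; col 5 → 1; col 6 → 1; col 7 → 1.
Sum: 2 + 1 + 1 + 1 + 1 = 6.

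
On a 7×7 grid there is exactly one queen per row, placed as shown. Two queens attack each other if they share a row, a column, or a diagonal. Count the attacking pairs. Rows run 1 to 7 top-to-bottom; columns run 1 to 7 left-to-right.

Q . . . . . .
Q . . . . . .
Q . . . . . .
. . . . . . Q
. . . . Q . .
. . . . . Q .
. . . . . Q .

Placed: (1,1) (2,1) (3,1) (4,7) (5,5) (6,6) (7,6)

Same column: (1,1)–(2,1) (column 1); (1,1)–(3,1) (column 1); (2,1)–(3,1) (column 1); (6,6)–(7,6) (column 6).
Same diagonal: (1,1)–(5,5) (|1−5| = |1−5| = 4); (1,1)–(6,6) (|1−6| = |1−6| = 5); (2,1)–(7,6) (|2−7| = |1−6| = 5); (5,5)–(6,6) (|5−6| = |5−6| = 1).
Total attacking pairs: 8.

8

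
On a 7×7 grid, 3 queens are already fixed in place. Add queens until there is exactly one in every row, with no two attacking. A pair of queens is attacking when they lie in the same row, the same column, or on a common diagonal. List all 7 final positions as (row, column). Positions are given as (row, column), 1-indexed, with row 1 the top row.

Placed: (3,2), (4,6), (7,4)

(1,1) (2,5) (3,2) (4,6) (5,3) (6,7) (7,4)

Row 1: attacked by (3,2)→{2,4}; (4,6)→{3,6}; (7,4)→{4}. Safe: 1, 5, 7. Place at column 1.
Row 2: attacked by (1,1)→{1,2}; (3,2)→{1,2,3}; (4,6)→{4,6}; (7,4)→{4}. Safe: 5, 7. Place at column 5.
Row 5: attacked by (1,1)→{1,5}; (2,5)→{2,5}; (3,2)→{2,4}; (4,6)→{5,6,7}; (7,4)→{2,4,6}. Safe: 3. Place at column 3.
Row 6: attacked by (1,1)→{1,6}; (2,5)→{1,5}; (3,2)→{2,5}; (4,6)→{4,6}; (5,3)→{2,3,4}; (7,4)→{3,4,5}. Safe: 7. Place at column 7.
Columns [1, 5, 2, 6, 3, 7, 4], r−c [0, -3, 1, -2, 2, -1, 3], r+c [2, 7, 5, 10, 8, 13, 11] are all distinct, so no two queens attack.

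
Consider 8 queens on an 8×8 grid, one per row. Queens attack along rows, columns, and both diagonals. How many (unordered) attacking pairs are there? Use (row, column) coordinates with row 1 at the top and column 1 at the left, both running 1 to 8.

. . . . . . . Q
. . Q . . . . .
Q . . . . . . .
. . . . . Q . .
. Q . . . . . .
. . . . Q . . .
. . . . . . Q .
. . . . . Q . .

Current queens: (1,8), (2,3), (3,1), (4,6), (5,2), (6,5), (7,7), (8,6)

3

Same column: (4,6)–(8,6) (column 6).
Same diagonal: (3,1)–(8,6) (|3−8| = |1−6| = 5); (7,7)–(8,6) (|7−8| = |7−6| = 1).
Total attacking pairs: 3.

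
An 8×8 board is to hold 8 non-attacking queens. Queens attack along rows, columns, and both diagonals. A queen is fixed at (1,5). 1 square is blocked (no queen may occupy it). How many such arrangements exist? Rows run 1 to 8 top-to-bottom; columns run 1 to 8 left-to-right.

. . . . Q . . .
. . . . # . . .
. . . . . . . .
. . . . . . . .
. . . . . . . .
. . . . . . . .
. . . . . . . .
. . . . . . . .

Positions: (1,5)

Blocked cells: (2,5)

Branch on row 2: col 1 → 3; col 2 → 4; col 3 → 3; col 7 → 6; col 8 → 2.
Sum: 3 + 4 + 3 + 6 + 2 = 18.

18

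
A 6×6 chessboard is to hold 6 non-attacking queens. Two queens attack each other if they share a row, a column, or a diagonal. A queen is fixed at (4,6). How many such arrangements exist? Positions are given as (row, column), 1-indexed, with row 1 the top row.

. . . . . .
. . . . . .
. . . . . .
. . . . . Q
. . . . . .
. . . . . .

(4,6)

1

Branch on row 1: col 1 → 0; col 2 → 0; col 4 → 0; col 5 → 1.
Sum: 0 + 0 + 0 + 1 = 1.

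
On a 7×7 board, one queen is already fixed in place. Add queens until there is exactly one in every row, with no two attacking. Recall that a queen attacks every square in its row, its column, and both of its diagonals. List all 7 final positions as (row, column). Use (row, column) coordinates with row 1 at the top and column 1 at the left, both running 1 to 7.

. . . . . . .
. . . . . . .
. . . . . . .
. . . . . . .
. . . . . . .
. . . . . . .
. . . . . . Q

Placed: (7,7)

Row 1: attacked by (7,7)→{1,7}. Safe: 2, 3, 4, 5, 6. Place at column 2.
Row 2: attacked by (1,2)→{1,2,3}; (7,7)→{2,7}. Safe: 4, 5, 6. Place at column 4.
Row 3: attacked by (1,2)→{2,4}; (2,4)→{3,4,5}; (7,7)→{3,7}. Safe: 1, 6. Place at column 6.
Row 4: attacked by (1,2)→{2,5}; (2,4)→{2,4,6}; (3,6)→{5,6,7}; (7,7)→{4,7}. Safe: 1, 3. Place at column 1.
Row 5: attacked by (1,2)→{2,6}; (2,4)→{1,4,7}; (3,6)→{4,6}; (4,1)→{1,2}; (7,7)→{5,7}. Safe: 3. Place at column 3.
Row 6: attacked by (1,2)→{2,7}; (2,4)→{4}; (3,6)→{3,6}; (4,1)→{1,3}; (5,3)→{2,3,4}; (7,7)→{6,7}. Safe: 5. Place at column 5.
Columns [2, 4, 6, 1, 3, 5, 7], r−c [-1, -2, -3, 3, 2, 1, 0], r+c [3, 6, 9, 5, 8, 11, 14] are all distinct, so no two queens attack.

(1,2) (2,4) (3,6) (4,1) (5,3) (6,5) (7,7)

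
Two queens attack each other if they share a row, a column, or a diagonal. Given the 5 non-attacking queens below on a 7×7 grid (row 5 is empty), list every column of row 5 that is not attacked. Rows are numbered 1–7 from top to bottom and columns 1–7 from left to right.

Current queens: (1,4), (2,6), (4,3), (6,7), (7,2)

columns 1, 5

(1,4) attacks row 5 at column 4.
(2,6) attacks row 5 at column 6 and diagonals 3.
(4,3) attacks row 5 at column 3 and diagonals 2, 4.
(6,7) attacks row 5 at column 7 and diagonals 6.
(7,2) attacks row 5 at column 2 and diagonals 4.
Attacked columns: {2, 3, 4, 6, 7}. Safe: {1, 5}.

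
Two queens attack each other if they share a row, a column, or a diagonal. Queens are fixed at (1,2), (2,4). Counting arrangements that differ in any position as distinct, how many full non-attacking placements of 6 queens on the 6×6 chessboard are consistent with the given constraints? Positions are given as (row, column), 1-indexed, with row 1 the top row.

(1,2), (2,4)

Branch on row 3: col 1 → 0; col 6 → 1.
Sum: 0 + 1 = 1.

1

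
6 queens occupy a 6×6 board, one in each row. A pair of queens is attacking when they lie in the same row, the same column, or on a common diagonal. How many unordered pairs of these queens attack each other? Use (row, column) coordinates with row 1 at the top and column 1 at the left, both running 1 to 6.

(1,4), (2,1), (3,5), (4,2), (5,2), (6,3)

2

Same column: (4,2)–(5,2) (column 2).
Same diagonal: (5,2)–(6,3) (|5−6| = |2−3| = 1).
Total attacking pairs: 2.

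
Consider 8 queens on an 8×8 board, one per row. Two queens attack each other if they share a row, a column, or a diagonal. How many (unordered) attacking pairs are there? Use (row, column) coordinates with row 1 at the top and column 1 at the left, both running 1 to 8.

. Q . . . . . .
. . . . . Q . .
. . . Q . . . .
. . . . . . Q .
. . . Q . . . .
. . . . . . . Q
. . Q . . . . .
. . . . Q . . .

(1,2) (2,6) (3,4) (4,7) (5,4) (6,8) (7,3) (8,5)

Same column: (3,4)–(5,4) (column 4).
Same diagonal: (1,2)–(3,4) (|1−3| = |2−4| = 2).
Total attacking pairs: 2.

2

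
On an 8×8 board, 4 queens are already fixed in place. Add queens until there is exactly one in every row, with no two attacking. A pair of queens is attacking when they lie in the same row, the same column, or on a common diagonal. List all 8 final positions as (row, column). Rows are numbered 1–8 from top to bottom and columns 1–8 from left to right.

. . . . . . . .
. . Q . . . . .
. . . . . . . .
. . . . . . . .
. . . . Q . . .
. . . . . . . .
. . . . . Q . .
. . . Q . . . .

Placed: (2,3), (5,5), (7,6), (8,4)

(1,7) (2,3) (3,8) (4,2) (5,5) (6,1) (7,6) (8,4)

Row 1: attacked by (2,3)→{2,3,4}; (5,5)→{1,5}; (7,6)→{6}; (8,4)→{4}. Safe: 7, 8. Place at column 7.
Row 3: attacked by (1,7)→{5,7}; (2,3)→{2,3,4}; (5,5)→{3,5,7}; (7,6)→{2,6}; (8,4)→{4}. Safe: 1, 8. Place at column 8.
Row 4: attacked by (1,7)→{4,7}; (2,3)→{1,3,5}; (3,8)→{7,8}; (5,5)→{4,5,6}; (7,6)→{3,6}; (8,4)→{4,8}. Safe: 2. Place at column 2.
Row 6: attacked by (1,7)→{2,7}; (2,3)→{3,7}; (3,8)→{5,8}; (4,2)→{2,4}; (5,5)→{4,5,6}; (7,6)→{5,6,7}; (8,4)→{2,4,6}. Safe: 1. Place at column 1.
Columns [7, 3, 8, 2, 5, 1, 6, 4], r−c [-6, -1, -5, 2, 0, 5, 1, 4], r+c [8, 5, 11, 6, 10, 7, 13, 12] are all distinct, so no two queens attack.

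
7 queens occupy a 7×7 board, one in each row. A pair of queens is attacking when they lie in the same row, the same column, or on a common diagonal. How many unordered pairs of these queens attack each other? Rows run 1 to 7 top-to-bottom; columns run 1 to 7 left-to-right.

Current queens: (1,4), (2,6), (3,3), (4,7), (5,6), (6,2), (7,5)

Same column: (2,6)–(5,6) (column 6).
Same diagonal: (1,4)–(4,7) (|1−4| = |4−7| = 3); (2,6)–(6,2) (|2−6| = |6−2| = 4); (4,7)–(5,6) (|4−5| = |7−6| = 1).
Total attacking pairs: 4.

4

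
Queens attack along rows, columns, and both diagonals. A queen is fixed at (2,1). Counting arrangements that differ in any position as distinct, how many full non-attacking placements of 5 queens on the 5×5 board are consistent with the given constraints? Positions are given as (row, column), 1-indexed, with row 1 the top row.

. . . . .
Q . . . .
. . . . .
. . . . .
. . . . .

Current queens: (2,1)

2

Branch on row 1: col 3 → 1; col 4 → 1; col 5 → 0.
Sum: 1 + 1 + 0 = 2.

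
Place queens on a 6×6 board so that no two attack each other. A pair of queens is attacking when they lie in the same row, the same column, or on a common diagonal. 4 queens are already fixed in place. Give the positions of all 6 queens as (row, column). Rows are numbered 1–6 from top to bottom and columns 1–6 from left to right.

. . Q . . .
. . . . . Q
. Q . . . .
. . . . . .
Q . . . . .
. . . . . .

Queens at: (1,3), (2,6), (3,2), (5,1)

Row 4: attacked by (1,3)→{3,6}; (2,6)→{4,6}; (3,2)→{1,2,3}; (5,1)→{1,2}. Safe: 5. Place at column 5.
Row 6: attacked by (1,3)→{3}; (2,6)→{2,6}; (3,2)→{2,5}; (4,5)→{3,5}; (5,1)→{1,2}. Safe: 4. Place at column 4.
Columns [3, 6, 2, 5, 1, 4], r−c [-2, -4, 1, -1, 4, 2], r+c [4, 8, 5, 9, 6, 10] are all distinct, so no two queens attack.

(1,3) (2,6) (3,2) (4,5) (5,1) (6,4)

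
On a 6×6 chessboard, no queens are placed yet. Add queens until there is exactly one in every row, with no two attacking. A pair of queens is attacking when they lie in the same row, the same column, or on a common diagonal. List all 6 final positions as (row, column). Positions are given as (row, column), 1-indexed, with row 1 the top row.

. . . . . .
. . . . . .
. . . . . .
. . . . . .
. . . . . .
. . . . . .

Row 1: Safe: 1, 2, 3, 4, 5, 6. Place at column 5.
Row 2: attacked by (1,5)→{4,5,6}. Safe: 1, 2, 3. Place at column 3.
Row 3: attacked by (1,5)→{3,5}; (2,3)→{2,3,4}. Safe: 1, 6. Place at column 1.
Row 4: attacked by (1,5)→{2,5}; (2,3)→{1,3,5}; (3,1)→{1,2}. Safe: 4, 6. Place at column 6.
Row 5: attacked by (1,5)→{1,5}; (2,3)→{3,6}; (3,1)→{1,3}; (4,6)→{5,6}. Safe: 2, 4. Place at column 4.
Row 6: attacked by (1,5)→{5}; (2,3)→{3}; (3,1)→{1,4}; (4,6)→{4,6}; (5,4)→{3,4,5}. Safe: 2. Place at column 2.
Columns [5, 3, 1, 6, 4, 2], r−c [-4, -1, 2, -2, 1, 4], r+c [6, 5, 4, 10, 9, 8] are all distinct, so no two queens attack.

(1,5) (2,3) (3,1) (4,6) (5,4) (6,2)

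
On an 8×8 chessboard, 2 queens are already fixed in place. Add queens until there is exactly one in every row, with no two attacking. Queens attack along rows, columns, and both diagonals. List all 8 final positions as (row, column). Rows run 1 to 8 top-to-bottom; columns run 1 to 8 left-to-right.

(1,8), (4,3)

Row 2: attacked by (1,8)→{7,8}; (4,3)→{1,3,5}. Safe: 2, 4, 6. Place at column 4.
Row 3: attacked by (1,8)→{6,8}; (2,4)→{3,4,5}; (4,3)→{2,3,4}. Safe: 1, 7. Place at column 1.
Row 5: attacked by (1,8)→{4,8}; (2,4)→{1,4,7}; (3,1)→{1,3}; (4,3)→{2,3,4}. Safe: 5, 6. Place at column 6.
Row 6: attacked by (1,8)→{3,8}; (2,4)→{4,8}; (3,1)→{1,4}; (4,3)→{1,3,5}; (5,6)→{5,6,7}. Safe: 2. Place at column 2.
Row 7: attacked by (1,8)→{2,8}; (2,4)→{4}; (3,1)→{1,5}; (4,3)→{3,6}; (5,6)→{4,6,8}; (6,2)→{1,2,3}. Safe: 7. Place at column 7.
Row 8: attacked by (1,8)→{1,8}; (2,4)→{4}; (3,1)→{1,6}; (4,3)→{3,7}; (5,6)→{3,6}; (6,2)→{2,4}; (7,7)→{6,7,8}. Safe: 5. Place at column 5.
Columns [8, 4, 1, 3, 6, 2, 7, 5], r−c [-7, -2, 2, 1, -1, 4, 0, 3], r+c [9, 6, 4, 7, 11, 8, 14, 13] are all distinct, so no two queens attack.

(1,8) (2,4) (3,1) (4,3) (5,6) (6,2) (7,7) (8,5)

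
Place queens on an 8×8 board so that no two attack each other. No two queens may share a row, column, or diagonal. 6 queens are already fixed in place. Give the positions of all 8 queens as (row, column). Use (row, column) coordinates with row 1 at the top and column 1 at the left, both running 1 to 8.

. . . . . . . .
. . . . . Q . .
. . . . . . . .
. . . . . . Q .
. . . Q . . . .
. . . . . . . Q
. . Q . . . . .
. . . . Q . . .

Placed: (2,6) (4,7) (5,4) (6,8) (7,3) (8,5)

Row 1: attacked by (2,6)→{5,6,7}; (4,7)→{4,7}; (5,4)→{4,8}; (6,8)→{3,8}; (7,3)→{3}; (8,5)→{5}. Safe: 1, 2. Place at column 2.
Row 3: attacked by (1,2)→{2,4}; (2,6)→{5,6,7}; (4,7)→{6,7,8}; (5,4)→{2,4,6}; (6,8)→{5,8}; (7,3)→{3,7}; (8,5)→{5}. Safe: 1. Place at column 1.
Columns [2, 6, 1, 7, 4, 8, 3, 5], r−c [-1, -4, 2, -3, 1, -2, 4, 3], r+c [3, 8, 4, 11, 9, 14, 10, 13] are all distinct, so no two queens attack.

(1,2) (2,6) (3,1) (4,7) (5,4) (6,8) (7,3) (8,5)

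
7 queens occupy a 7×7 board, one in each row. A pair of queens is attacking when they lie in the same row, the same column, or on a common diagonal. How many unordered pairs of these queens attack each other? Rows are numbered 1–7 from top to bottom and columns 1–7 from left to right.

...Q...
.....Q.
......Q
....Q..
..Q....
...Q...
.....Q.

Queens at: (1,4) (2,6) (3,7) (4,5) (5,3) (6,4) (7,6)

Same column: (1,4)–(6,4) (column 4); (2,6)–(7,6) (column 6).
Same diagonal: (2,6)–(3,7) (|2−3| = |6−7| = 1); (2,6)–(5,3) (|2−5| = |6−3| = 3); (3,7)–(6,4) (|3−6| = |7−4| = 3); (5,3)–(6,4) (|5−6| = |3−4| = 1).
Total attacking pairs: 6.

6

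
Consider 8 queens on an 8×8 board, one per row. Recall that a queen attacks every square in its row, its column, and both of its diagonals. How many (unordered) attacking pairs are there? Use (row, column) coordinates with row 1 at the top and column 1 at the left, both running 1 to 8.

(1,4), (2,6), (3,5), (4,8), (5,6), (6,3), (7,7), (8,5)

Same column: (2,6)–(5,6) (column 6); (3,5)–(8,5) (column 5).
Same diagonal: (2,6)–(3,5) (|2−3| = |6−5| = 1); (2,6)–(4,8) (|2−4| = |6−8| = 2); (6,3)–(8,5) (|6−8| = |3−5| = 2).
Total attacking pairs: 5.

5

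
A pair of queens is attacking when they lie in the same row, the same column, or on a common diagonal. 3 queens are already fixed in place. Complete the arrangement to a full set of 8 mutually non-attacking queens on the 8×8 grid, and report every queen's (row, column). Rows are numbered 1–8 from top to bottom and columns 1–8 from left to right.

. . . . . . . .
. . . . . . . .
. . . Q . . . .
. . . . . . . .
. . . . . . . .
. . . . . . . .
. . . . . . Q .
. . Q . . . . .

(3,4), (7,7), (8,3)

(1,5) (2,1) (3,4) (4,6) (5,8) (6,2) (7,7) (8,3)

Row 1: attacked by (3,4)→{2,4,6}; (7,7)→{1,7}; (8,3)→{3}. Safe: 5, 8. Place at column 5.
Row 2: attacked by (1,5)→{4,5,6}; (3,4)→{3,4,5}; (7,7)→{2,7}; (8,3)→{3}. Safe: 1, 8. Place at column 1.
Row 4: attacked by (1,5)→{2,5,8}; (2,1)→{1,3}; (3,4)→{3,4,5}; (7,7)→{4,7}; (8,3)→{3,7}. Safe: 6. Place at column 6.
Row 5: attacked by (1,5)→{1,5}; (2,1)→{1,4}; (3,4)→{2,4,6}; (4,6)→{5,6,7}; (7,7)→{5,7}; (8,3)→{3,6}. Safe: 8. Place at column 8.
Row 6: attacked by (1,5)→{5}; (2,1)→{1,5}; (3,4)→{1,4,7}; (4,6)→{4,6,8}; (5,8)→{7,8}; (7,7)→{6,7,8}; (8,3)→{1,3,5}. Safe: 2. Place at column 2.
Columns [5, 1, 4, 6, 8, 2, 7, 3], r−c [-4, 1, -1, -2, -3, 4, 0, 5], r+c [6, 3, 7, 10, 13, 8, 14, 11] are all distinct, so no two queens attack.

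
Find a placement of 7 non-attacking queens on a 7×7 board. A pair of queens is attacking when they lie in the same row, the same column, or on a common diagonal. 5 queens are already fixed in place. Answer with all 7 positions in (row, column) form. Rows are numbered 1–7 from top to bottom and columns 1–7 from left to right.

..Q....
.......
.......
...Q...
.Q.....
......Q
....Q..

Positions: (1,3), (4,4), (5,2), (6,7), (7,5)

Row 2: attacked by (1,3)→{2,3,4}; (4,4)→{2,4,6}; (5,2)→{2,5}; (6,7)→{3,7}; (7,5)→{5}. Safe: 1. Place at column 1.
Row 3: attacked by (1,3)→{1,3,5}; (2,1)→{1,2}; (4,4)→{3,4,5}; (5,2)→{2,4}; (6,7)→{4,7}; (7,5)→{1,5}. Safe: 6. Place at column 6.
Columns [3, 1, 6, 4, 2, 7, 5], r−c [-2, 1, -3, 0, 3, -1, 2], r+c [4, 3, 9, 8, 7, 13, 12] are all distinct, so no two queens attack.

(1,3) (2,1) (3,6) (4,4) (5,2) (6,7) (7,5)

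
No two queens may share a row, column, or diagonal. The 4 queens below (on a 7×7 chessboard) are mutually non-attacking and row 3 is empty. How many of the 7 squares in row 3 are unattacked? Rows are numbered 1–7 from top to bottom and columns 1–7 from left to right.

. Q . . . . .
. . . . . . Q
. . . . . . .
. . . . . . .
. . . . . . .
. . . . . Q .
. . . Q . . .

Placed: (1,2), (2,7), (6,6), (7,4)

2

(1,2) attacks row 3 at column 2 and diagonals 4.
(2,7) attacks row 3 at column 7 and diagonals 6.
(6,6) attacks row 3 at column 6 and diagonals 3.
(7,4) attacks row 3 at column 4.
Attacked columns: {2, 3, 4, 6, 7}. Safe: {1, 5}.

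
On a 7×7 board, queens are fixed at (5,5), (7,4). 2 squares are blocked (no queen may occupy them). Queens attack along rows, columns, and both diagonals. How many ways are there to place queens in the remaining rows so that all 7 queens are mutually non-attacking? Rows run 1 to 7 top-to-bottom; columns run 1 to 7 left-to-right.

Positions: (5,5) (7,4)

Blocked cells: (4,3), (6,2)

Branch on row 1: col 2 → 0; col 3 → 1; col 6 → 0; col 7 → 1.
Sum: 0 + 1 + 0 + 1 = 2.

2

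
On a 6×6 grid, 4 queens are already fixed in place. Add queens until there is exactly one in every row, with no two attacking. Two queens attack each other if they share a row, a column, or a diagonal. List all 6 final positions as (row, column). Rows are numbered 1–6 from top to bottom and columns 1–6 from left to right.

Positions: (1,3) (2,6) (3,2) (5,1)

Row 4: attacked by (1,3)→{3,6}; (2,6)→{4,6}; (3,2)→{1,2,3}; (5,1)→{1,2}. Safe: 5. Place at column 5.
Row 6: attacked by (1,3)→{3}; (2,6)→{2,6}; (3,2)→{2,5}; (4,5)→{3,5}; (5,1)→{1,2}. Safe: 4. Place at column 4.
Columns [3, 6, 2, 5, 1, 4], r−c [-2, -4, 1, -1, 4, 2], r+c [4, 8, 5, 9, 6, 10] are all distinct, so no two queens attack.

(1,3) (2,6) (3,2) (4,5) (5,1) (6,4)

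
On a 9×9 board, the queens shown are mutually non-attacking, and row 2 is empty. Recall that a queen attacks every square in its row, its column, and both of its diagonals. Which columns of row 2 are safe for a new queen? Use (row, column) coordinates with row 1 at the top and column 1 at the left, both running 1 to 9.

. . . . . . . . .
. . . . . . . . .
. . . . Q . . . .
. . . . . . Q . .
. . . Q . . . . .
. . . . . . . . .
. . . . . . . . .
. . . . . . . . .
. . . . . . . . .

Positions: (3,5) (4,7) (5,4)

columns 2, 3, 8

(3,5) attacks row 2 at column 5 and diagonals 4, 6.
(4,7) attacks row 2 at column 7 and diagonals 5, 9.
(5,4) attacks row 2 at column 4 and diagonals 1, 7.
Attacked columns: {1, 4, 5, 6, 7, 9}. Safe: {2, 3, 8}.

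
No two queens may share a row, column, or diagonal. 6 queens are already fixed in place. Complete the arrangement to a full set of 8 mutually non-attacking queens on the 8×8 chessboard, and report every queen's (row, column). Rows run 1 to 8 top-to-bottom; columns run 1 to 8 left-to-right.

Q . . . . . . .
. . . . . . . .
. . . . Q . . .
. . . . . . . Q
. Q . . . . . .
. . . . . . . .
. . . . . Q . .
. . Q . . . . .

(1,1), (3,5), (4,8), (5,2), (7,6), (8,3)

(1,1) (2,7) (3,5) (4,8) (5,2) (6,4) (7,6) (8,3)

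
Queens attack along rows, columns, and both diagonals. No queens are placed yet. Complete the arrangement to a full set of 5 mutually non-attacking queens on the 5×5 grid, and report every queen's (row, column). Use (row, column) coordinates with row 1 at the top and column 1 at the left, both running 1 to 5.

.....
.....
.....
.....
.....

(1,4) (2,2) (3,5) (4,3) (5,1)

Row 1: Safe: 1, 2, 3, 4, 5. Place at column 4.
Row 2: attacked by (1,4)→{3,4,5}. Safe: 1, 2. Place at column 2.
Row 3: attacked by (1,4)→{2,4}; (2,2)→{1,2,3}. Safe: 5. Place at column 5.
Row 4: attacked by (1,4)→{1,4}; (2,2)→{2,4}; (3,5)→{4,5}. Safe: 3. Place at column 3.
Row 5: attacked by (1,4)→{4}; (2,2)→{2,5}; (3,5)→{3,5}; (4,3)→{2,3,4}. Safe: 1. Place at column 1.
Columns [4, 2, 5, 3, 1], r−c [-3, 0, -2, 1, 4], r+c [5, 4, 8, 7, 6] are all distinct, so no two queens attack.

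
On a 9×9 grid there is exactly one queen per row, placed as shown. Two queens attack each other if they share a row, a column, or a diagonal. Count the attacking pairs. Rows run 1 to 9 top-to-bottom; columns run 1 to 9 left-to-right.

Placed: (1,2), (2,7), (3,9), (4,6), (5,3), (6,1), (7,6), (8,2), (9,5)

Same column: (1,2)–(8,2) (column 2); (4,6)–(7,6) (column 6).
Same diagonal: (4,6)–(8,2) (|4−8| = |6−2| = 4).
Total attacking pairs: 3.

3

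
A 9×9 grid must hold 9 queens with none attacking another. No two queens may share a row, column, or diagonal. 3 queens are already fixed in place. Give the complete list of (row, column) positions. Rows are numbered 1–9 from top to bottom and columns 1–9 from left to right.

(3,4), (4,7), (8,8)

(1,3) (2,1) (3,4) (4,7) (5,9) (6,2) (7,5) (8,8) (9,6)

Row 1: attacked by (3,4)→{2,4,6}; (4,7)→{4,7}; (8,8)→{1,8}. Safe: 3, 5, 9. Place at column 3.
Row 2: attacked by (1,3)→{2,3,4}; (3,4)→{3,4,5}; (4,7)→{5,7,9}; (8,8)→{2,8}. Safe: 1, 6. Place at column 1.
Row 5: attacked by (1,3)→{3,7}; (2,1)→{1,4}; (3,4)→{2,4,6}; (4,7)→{6,7,8}; (8,8)→{5,8}. Safe: 9. Place at column 9.
Row 6: attacked by (1,3)→{3,8}; (2,1)→{1,5}; (3,4)→{1,4,7}; (4,7)→{5,7,9}; (5,9)→{8,9}; (8,8)→{6,8}. Safe: 2. Place at column 2.
Row 7: attacked by (1,3)→{3,9}; (2,1)→{1,6}; (3,4)→{4,8}; (4,7)→{4,7}; (5,9)→{7,9}; (6,2)→{1,2,3}; (8,8)→{7,8,9}. Safe: 5. Place at column 5.
Row 9: attacked by (1,3)→{3}; (2,1)→{1,8}; (3,4)→{4}; (4,7)→{2,7}; (5,9)→{5,9}; (6,2)→{2,5}; (7,5)→{3,5,7}; (8,8)→{7,8,9}. Safe: 6. Place at column 6.
Columns [3, 1, 4, 7, 9, 2, 5, 8, 6], r−c [-2, 1, -1, -3, -4, 4, 2, 0, 3], r+c [4, 3, 7, 11, 14, 8, 12, 16, 15] are all distinct, so no two queens attack.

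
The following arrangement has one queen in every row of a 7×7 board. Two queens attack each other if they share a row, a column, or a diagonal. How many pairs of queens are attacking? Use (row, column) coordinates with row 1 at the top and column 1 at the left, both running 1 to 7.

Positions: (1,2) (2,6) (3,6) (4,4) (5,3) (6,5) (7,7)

Same column: (2,6)–(3,6) (column 6).
Same diagonal: (2,6)–(4,4) (|2−4| = |6−4| = 2); (2,6)–(5,3) (|2−5| = |6−3| = 3); (4,4)–(5,3) (|4−5| = |4−3| = 1); (4,4)–(7,7) (|4−7| = |4−7| = 3).
Total attacking pairs: 5.

5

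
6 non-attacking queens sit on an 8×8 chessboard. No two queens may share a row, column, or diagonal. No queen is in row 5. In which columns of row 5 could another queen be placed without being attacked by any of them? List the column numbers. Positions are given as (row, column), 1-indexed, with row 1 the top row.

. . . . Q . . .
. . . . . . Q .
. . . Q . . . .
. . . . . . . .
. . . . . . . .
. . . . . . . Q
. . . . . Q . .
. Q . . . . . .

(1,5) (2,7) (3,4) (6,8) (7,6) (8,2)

columns 3

(1,5) attacks row 5 at column 5 and diagonals 1.
(2,7) attacks row 5 at column 7 and diagonals 4.
(3,4) attacks row 5 at column 4 and diagonals 2, 6.
(6,8) attacks row 5 at column 8 and diagonals 7.
(7,6) attacks row 5 at column 6 and diagonals 4, 8.
(8,2) attacks row 5 at column 2 and diagonals 5.
Attacked columns: {1, 2, 4, 5, 6, 7, 8}. Safe: {3}.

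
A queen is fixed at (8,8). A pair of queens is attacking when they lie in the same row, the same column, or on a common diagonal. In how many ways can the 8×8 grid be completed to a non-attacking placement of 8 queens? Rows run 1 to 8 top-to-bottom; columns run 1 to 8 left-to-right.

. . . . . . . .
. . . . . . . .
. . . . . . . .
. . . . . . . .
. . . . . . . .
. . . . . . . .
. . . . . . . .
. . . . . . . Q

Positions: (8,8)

4

Branch on row 1: col 2 → 0; col 3 → 0; col 4 → 1; col 5 → 1; col 6 → 2; col 7 → 0.
Sum: 0 + 0 + 1 + 1 + 2 + 0 = 4.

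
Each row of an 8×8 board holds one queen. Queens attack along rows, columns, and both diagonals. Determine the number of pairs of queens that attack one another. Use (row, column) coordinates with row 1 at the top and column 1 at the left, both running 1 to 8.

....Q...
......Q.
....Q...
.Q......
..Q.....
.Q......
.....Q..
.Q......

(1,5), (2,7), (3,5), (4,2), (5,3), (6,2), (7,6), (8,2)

9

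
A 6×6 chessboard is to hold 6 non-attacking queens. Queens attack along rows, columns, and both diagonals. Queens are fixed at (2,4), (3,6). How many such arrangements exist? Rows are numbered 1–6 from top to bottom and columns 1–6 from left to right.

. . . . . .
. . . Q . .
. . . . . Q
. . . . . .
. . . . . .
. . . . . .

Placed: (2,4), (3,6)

Branch on row 1: col 1 → 0; col 2 → 1.
Sum: 0 + 1 = 1.

1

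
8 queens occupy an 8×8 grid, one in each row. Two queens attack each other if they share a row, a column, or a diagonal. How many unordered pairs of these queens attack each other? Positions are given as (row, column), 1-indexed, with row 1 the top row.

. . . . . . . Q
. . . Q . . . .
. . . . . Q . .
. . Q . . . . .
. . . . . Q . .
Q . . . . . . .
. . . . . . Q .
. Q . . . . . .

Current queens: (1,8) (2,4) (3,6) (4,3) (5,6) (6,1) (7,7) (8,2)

Same column: (3,6)–(5,6) (column 6).
Same diagonal: (1,8)–(3,6) (|1−3| = |8−6| = 2); (4,3)–(6,1) (|4−6| = |3−1| = 2).
Total attacking pairs: 3.

3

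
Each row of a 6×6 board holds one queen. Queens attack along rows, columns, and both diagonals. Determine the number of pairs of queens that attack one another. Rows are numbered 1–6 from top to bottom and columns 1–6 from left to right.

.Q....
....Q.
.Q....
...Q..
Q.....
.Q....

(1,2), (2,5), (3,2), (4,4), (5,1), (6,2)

5

Same column: (1,2)–(3,2) (column 2); (1,2)–(6,2) (column 2); (3,2)–(6,2) (column 2).
Same diagonal: (4,4)–(6,2) (|4−6| = |4−2| = 2); (5,1)–(6,2) (|5−6| = |1−2| = 1).
Total attacking pairs: 5.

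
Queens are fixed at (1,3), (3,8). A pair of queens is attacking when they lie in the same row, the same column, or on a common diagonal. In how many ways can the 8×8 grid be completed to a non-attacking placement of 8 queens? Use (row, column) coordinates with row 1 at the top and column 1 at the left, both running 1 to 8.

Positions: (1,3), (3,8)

4

Branch on row 2: col 1 → 0; col 5 → 1; col 6 → 3.
Sum: 0 + 1 + 3 = 4.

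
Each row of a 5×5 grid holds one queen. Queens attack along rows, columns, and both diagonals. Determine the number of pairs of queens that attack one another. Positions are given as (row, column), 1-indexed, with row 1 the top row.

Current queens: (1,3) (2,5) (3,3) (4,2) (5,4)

Same column: (1,3)–(3,3) (column 3).
Same diagonal: (3,3)–(4,2) (|3−4| = |3−2| = 1).
Total attacking pairs: 2.

2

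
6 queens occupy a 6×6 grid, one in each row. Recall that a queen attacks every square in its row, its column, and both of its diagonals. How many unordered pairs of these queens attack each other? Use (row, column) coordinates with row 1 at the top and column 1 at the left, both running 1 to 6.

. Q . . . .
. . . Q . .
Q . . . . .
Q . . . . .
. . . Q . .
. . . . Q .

3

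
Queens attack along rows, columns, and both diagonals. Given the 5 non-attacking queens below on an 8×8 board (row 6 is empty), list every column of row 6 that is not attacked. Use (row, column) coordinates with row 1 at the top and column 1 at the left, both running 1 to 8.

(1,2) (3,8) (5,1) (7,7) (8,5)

columns 4

(1,2) attacks row 6 at column 2 and diagonals 7.
(3,8) attacks row 6 at column 8 and diagonals 5.
(5,1) attacks row 6 at column 1 and diagonals 2.
(7,7) attacks row 6 at column 7 and diagonals 6, 8.
(8,5) attacks row 6 at column 5 and diagonals 3, 7.
Attacked columns: {1, 2, 3, 5, 6, 7, 8}. Safe: {4}.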